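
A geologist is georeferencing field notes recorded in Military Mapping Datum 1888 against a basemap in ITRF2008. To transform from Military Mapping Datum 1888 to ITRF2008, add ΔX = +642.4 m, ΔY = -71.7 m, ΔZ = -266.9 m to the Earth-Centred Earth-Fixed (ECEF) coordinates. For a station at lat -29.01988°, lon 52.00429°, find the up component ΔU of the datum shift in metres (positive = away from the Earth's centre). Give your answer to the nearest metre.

ΔU = 426 m

The local up (radial) axis is (cos φ cos λ, cos φ sin λ, sin φ), giving ΔU = 345.813 − 49.410 + 129.477 = 425.88 m.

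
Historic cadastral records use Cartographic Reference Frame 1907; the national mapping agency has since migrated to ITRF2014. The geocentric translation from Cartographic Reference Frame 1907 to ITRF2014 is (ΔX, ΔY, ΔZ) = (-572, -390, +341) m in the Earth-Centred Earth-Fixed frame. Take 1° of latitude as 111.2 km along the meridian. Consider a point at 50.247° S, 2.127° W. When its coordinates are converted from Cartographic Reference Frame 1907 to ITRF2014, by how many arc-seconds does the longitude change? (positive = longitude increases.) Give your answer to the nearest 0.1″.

sin φ = -0.768808, cos φ = 0.639479, sin λ = -0.037115, cos λ = 0.999311.
East component: ΔE = −sin λ·ΔX + cos λ·ΔY = −(-0.037115)(-572) + (0.999311)(-390) = -410.96 m.
1° of latitude spans 111200 m; at latitude φ, 1° of longitude spans that × cos φ = 71110.1 m, so Δλ = -410.96 / 71110.1 × 3600 = -20.805″.

Δλ = -20.8″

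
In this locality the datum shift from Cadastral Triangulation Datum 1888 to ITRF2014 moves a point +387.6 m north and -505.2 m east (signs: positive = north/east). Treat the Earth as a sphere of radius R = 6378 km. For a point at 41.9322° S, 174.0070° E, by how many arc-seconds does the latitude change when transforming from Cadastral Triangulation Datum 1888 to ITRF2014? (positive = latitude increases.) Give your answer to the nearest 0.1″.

Δφ = 12.5″

On a sphere of radius R, 1 rad of latitude = R, so Δφ = ΔN / R = 387.6 / 6378000 = 6.0771e-05 rad = 12.535″.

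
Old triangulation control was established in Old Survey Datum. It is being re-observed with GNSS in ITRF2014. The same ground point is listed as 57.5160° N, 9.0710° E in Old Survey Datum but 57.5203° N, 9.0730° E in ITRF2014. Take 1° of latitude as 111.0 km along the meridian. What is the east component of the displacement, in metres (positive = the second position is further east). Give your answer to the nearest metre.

Δφ = 57.5203° − 57.5160° = +0.0043°; Δλ = 9.0730° − 9.0710° = +0.0020°.
ΔN = Δφ × 111000 = 477.3 m; ΔE = Δλ × 111000 × cos(57.5160°) = +0.0020 × 111000 × 0.537064 = 119.2 m.

ΔE = 119 m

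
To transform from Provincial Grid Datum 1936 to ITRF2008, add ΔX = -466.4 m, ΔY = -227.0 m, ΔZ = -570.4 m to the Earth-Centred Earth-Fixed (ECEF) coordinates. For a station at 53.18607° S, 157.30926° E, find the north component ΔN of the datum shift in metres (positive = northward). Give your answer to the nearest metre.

The local north axis is (−sin φ cos λ, −sin φ sin λ, cos φ), giving ΔN = 344.493 − 70.105 − 341.794 = -67.41 m.

ΔN = -67 m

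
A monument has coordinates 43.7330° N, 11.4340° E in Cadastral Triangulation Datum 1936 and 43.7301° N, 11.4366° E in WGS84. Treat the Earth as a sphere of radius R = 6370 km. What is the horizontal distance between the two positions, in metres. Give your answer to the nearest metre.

384 m

Δφ = 43.7301° − 43.7330° = -0.0029°; Δλ = 11.4366° − 11.4340° = +0.0026°.
1° along a meridian = πR/180 = 111177 m.
ΔN = Δφ × 111177 = -322.4 m; ΔE = Δλ × 111177 × cos(43.7330°) = +0.0026 × 111177 × 0.722569 = 208.9 m.
Distance = √(ΔE² + ΔN²) = √(208.9² + (-322.4)²) = 384.2 m.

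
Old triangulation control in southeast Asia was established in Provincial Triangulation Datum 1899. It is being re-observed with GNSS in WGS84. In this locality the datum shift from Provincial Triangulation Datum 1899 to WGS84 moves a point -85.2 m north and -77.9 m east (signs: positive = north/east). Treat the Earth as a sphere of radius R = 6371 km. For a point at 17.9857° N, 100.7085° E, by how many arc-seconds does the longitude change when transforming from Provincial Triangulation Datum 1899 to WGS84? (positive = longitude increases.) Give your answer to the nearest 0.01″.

Δλ = -2.65″

At latitude 17.9857°, cos φ = 0.951134.
One radian of longitude at latitude φ spans R cos φ, so Δλ = ΔE / (R cos φ) = -77.9 / (6371000 × 0.951134) = -1.2855e-05 rad = -2.652″.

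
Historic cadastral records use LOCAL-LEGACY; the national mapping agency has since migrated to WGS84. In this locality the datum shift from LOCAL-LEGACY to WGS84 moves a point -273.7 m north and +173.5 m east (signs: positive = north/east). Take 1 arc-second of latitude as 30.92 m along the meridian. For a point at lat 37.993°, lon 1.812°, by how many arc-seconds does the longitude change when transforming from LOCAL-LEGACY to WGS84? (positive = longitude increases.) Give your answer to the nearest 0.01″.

Δλ = 7.12″

At latitude 37.993°, cos φ = 0.788086.
1″ of longitude at this latitude = 30.92 × cos φ = 24.3676 m, so Δλ = 173.5 / 24.3676 = 7.120″.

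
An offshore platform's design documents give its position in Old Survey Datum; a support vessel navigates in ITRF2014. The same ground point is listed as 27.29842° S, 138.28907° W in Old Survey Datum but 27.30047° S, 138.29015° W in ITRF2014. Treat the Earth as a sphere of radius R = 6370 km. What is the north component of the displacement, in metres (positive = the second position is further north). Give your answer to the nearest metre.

Δφ = -27.30047° − -27.29842° = -0.00205°; Δλ = -138.29015° − -138.28907° = -0.00108°.
1° along a meridian = πR/180 = 111177 m.
ΔN = Δφ × 111177 = -227.9 m; ΔE = Δλ × 111177 × cos(-27.29842°) = -0.00108 × 111177 × 0.888630 = -106.7 m.

ΔN = -228 m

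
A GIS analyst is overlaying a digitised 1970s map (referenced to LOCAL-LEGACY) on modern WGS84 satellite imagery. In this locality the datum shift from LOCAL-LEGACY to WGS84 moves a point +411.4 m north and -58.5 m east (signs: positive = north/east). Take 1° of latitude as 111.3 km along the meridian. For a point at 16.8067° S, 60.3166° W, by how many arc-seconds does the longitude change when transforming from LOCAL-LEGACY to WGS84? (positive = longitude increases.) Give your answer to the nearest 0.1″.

Δλ = -2.0″

At latitude -16.8067°, cos φ = 0.957286.
1° of longitude at this latitude = 111.3 × cos φ = 106.55 km, so Δλ = -58.5 / 106545.9 = -0.0005491° = -1.977″.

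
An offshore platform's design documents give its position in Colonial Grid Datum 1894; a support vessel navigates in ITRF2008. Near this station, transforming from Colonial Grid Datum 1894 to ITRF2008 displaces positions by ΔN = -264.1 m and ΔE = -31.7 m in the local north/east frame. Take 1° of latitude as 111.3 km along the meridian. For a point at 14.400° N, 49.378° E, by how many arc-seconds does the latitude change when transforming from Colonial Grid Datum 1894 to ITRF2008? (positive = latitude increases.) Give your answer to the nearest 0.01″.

1° of latitude = 111.3 km, so Δφ = -264.1 / 111300 = -0.0023729° = -8.542″.

Δφ = -8.54″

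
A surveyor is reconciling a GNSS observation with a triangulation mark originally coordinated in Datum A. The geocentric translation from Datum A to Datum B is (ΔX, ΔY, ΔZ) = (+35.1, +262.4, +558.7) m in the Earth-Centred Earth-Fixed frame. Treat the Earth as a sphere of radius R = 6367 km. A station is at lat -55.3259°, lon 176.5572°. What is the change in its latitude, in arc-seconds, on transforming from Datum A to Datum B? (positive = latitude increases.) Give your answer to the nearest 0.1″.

sin φ = -0.822401, cos φ = 0.568908, sin λ = 0.060052, cos λ = -0.998195.
North component: ΔN = −sin φ cos λ·ΔX − sin φ sin λ·ΔY + cos φ·ΔZ = −(-0.822401)(-0.998195)(35.1) − (-0.822401)(0.060052)(262.4) + (0.568908)(558.7) = 301.99 m.
1° of latitude spans πR/180 = 111125 m, so Δφ = 301.99 / 111125 × 3600 = 9.783″.

Δφ = 9.8″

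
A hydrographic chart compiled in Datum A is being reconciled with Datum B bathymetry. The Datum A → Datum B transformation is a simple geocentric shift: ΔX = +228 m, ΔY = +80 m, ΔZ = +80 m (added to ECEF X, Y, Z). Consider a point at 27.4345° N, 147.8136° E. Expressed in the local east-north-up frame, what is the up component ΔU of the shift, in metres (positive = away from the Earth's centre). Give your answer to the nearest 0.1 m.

ΔU = -96.6 m

The local up (radial) axis is (cos φ cos λ, cos φ sin λ, sin φ), giving ΔU = -171.260 + 37.822 + 36.859 = -96.58 m.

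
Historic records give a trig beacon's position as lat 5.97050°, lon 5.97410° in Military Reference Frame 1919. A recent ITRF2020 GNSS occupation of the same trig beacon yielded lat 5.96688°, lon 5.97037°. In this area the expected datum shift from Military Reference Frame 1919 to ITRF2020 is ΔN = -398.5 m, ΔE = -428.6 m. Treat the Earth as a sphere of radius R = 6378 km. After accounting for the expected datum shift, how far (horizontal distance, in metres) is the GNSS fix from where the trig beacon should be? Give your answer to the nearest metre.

Observed coordinate differences: Δφ = -0.00362°, Δλ = -0.00373°.
Converting to metres (1° lat = 111317 m, cos φ = 0.994576): observed ΔN = -403.0 m, observed ΔE = -413.0 m.
Subtracting the expected shift leaves a residual of -403.0 − (-398.5) = -4.5 m north and -413.0 − (-428.6) = 15.6 m east.
Residual distance = √((-4.5)² + 15.6²) = 16.3 m.

16 m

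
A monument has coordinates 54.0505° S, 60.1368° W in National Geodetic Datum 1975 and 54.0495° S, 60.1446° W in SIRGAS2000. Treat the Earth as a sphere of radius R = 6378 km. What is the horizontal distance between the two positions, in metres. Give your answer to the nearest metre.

Δφ = -54.0495° − -54.0505° = +0.0010°; Δλ = -60.1446° − -60.1368° = -0.0078°.
1° along a meridian = πR/180 = 111317 m.
ΔN = Δφ × 111317 = 111.3 m; ΔE = Δλ × 111317 × cos(-54.0505°) = -0.0078 × 111317 × 0.587072 = -509.7 m.
Distance = √(ΔE² + ΔN²) = √((-509.7)² + 111.3²) = 521.8 m.

522 m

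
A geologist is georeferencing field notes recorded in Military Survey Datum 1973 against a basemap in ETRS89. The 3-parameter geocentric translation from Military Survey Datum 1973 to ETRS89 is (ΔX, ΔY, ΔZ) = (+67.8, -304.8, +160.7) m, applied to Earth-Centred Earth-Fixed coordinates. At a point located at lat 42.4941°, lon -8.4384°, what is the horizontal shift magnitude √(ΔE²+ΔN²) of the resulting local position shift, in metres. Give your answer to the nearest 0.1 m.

The local east axis at (φ, λ) is (−sin λ, cos λ, 0), so ΔE = −sin(-8.4384°)·67.8 + cos(-8.4384°)·(-304.8) = -291.55 m.
The local north axis is (−sin φ cos λ, −sin φ sin λ, cos φ), giving ΔN = -45.304 − 30.215 + 118.492 = 42.97 m.
Horizontal magnitude = √(ΔE² + ΔN²) = √((-291.55)² + 42.97²) = 294.70 m.

294.7 m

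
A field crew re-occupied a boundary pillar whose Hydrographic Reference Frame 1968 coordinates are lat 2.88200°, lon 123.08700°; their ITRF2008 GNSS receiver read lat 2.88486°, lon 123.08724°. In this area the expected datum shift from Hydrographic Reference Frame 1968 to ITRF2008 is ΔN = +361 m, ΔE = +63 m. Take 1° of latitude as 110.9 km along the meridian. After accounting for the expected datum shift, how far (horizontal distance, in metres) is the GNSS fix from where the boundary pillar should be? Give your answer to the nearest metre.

57 m

Observed coordinate differences: Δφ = +0.00286°, Δλ = +0.00024°.
Converting to metres (1° lat = 110900 m, cos φ = 0.998735): observed ΔN = 317.2 m, observed ΔE = 26.6 m.
Subtracting the expected shift leaves a residual of 317.2 − (361) = -43.8 m north and 26.6 − (63) = -36.4 m east.
Residual distance = √((-43.8)² + (-36.4)²) = 57.0 m.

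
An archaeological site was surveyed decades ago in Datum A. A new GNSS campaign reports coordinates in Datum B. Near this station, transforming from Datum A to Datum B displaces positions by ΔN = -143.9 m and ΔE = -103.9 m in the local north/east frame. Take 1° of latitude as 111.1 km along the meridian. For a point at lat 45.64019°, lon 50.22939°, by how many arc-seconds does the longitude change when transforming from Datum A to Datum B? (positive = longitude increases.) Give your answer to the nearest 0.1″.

At latitude 45.64019°, cos φ = 0.699162.
1° of longitude at this latitude = 111.1 × cos φ = 77.68 km, so Δλ = -103.9 / 77676.9 = -0.0013376° = -4.815″.

Δλ = -4.8″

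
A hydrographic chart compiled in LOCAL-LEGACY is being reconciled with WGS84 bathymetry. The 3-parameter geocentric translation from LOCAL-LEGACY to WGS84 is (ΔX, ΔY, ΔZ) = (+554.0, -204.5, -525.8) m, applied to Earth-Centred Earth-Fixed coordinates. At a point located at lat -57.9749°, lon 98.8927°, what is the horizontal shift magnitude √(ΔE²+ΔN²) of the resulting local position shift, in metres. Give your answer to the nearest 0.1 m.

734.3 m

The local east axis at (φ, λ) is (−sin λ, cos λ, 0), so ΔE = −sin(98.8927°)·554.0 + cos(98.8927°)·(-204.5) = -515.73 m.
The local north axis is (−sin φ cos λ, −sin φ sin λ, cos φ), giving ΔN = -72.607 − 171.294 − 278.827 = -522.73 m.
Horizontal magnitude = √(ΔE² + ΔN²) = √((-515.73)² + (-522.73)²) = 734.32 m.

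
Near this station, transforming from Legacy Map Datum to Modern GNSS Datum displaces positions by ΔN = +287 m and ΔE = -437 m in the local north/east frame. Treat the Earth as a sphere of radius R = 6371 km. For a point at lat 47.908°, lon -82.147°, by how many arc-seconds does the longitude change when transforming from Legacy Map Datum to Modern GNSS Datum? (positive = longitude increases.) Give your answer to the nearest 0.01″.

Δλ = -21.11″

At latitude 47.908°, cos φ = 0.670323.
One radian of longitude at latitude φ spans R cos φ, so Δλ = ΔE / (R cos φ) = -437.0 / (6371000 × 0.670323) = -1.0233e-04 rad = -21.106″.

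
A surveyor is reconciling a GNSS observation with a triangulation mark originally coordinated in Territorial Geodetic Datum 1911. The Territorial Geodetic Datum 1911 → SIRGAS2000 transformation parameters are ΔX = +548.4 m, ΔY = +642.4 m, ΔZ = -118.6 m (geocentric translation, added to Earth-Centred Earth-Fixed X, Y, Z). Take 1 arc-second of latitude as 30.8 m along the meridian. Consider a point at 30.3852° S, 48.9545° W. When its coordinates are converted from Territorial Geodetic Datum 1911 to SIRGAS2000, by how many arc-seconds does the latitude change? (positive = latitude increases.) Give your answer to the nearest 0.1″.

sin φ = -0.505811, cos φ = 0.862644, sin λ = -0.754188, cos λ = 0.656658.
North component: ΔN = −sin φ cos λ·ΔX − sin φ sin λ·ΔY + cos φ·ΔZ = −(-0.505811)(0.656658)(548.4) − (-0.505811)(-0.754188)(642.4) + (0.862644)(-118.6) = -165.22 m.
1° of latitude spans 3600 × 30.80 = 110880 m, so Δφ = -165.22 / 110880 × 3600 = -5.364″.

Δφ = -5.4″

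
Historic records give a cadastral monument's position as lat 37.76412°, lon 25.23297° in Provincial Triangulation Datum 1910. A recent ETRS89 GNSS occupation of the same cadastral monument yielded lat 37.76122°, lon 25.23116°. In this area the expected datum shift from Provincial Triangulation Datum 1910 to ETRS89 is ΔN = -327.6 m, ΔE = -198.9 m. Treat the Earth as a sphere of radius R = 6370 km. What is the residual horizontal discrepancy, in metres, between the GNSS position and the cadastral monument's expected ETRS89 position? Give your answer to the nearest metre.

40 m

Observed coordinate differences: Δφ = -0.00290°, Δλ = -0.00181°.
Converting to metres (1° lat = 111177 m, cos φ = 0.790539): observed ΔN = -322.4 m, observed ΔE = -159.1 m.
Subtracting the expected shift leaves a residual of -322.4 − (-327.6) = 5.2 m north and -159.1 − (-198.9) = 39.8 m east.
Residual distance = √(5.2² + 39.8²) = 40.2 m.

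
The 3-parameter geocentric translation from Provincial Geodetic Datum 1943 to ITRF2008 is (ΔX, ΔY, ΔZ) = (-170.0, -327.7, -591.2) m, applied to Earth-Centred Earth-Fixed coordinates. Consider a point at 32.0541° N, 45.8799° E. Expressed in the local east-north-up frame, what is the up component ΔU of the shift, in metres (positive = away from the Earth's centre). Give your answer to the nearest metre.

ΔU = -613 m

At φ = 32.0541°, λ = 45.8799°: sin φ = 0.530720, cos φ = 0.847547, sin λ = 0.717882, cos λ = 0.696165.
ΔU = cos φ cos λ·ΔX + cos φ sin λ·ΔY + sin φ·ΔZ = (0.847547)(0.696165)(-170.0) + (0.847547)(0.717882)(-327.7) + (0.530720)(-591.2) = -613.45 m.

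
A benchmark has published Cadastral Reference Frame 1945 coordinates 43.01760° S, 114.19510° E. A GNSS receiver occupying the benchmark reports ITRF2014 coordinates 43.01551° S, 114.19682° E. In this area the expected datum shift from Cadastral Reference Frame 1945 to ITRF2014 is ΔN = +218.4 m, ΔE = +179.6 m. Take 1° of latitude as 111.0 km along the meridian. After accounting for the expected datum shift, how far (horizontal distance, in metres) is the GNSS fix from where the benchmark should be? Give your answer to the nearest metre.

42 m

Observed coordinate differences: Δφ = +0.00209°, Δλ = +0.00172°.
Converting to metres (1° lat = 111000 m, cos φ = 0.731144): observed ΔN = 232.0 m, observed ΔE = 139.6 m.
Subtracting the expected shift leaves a residual of 232.0 − (218.4) = 13.6 m north and 139.6 − (179.6) = -40.0 m east.
Residual distance = √(13.6² + (-40.0)²) = 42.3 m.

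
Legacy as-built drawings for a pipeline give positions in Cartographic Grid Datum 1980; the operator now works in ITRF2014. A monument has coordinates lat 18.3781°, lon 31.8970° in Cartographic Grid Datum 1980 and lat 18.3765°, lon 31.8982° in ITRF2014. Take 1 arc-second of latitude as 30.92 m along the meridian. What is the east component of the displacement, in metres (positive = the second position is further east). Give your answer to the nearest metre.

ΔE = 127 m

Δφ = 18.3765° − 18.3781° = -0.0016°; Δλ = 31.8982° − 31.8970° = +0.0012°.
1° of latitude = 3600 × 30.92 = 111312 m.
ΔN = Δφ × 111312 = -178.1 m; ΔE = Δλ × 111312 × cos(18.3781°) = +0.0012 × 111312 × 0.948997 = 126.8 m.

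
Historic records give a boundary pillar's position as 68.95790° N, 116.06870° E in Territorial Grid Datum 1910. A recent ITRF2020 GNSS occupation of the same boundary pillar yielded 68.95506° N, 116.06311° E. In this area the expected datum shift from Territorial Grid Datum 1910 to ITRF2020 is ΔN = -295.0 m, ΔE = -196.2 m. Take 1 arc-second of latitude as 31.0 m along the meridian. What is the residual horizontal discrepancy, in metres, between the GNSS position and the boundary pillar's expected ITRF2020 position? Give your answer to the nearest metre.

35 m

Observed coordinate differences: Δφ = -0.00284°, Δλ = -0.00559°.
Converting to metres (1° lat = 111600 m, cos φ = 0.359054): observed ΔN = -316.9 m, observed ΔE = -224.0 m.
Subtracting the expected shift leaves a residual of -316.9 − (-295.0) = -21.9 m north and -224.0 − (-196.2) = -27.8 m east.
Residual distance = √((-21.9)² + (-27.8)²) = 35.4 m.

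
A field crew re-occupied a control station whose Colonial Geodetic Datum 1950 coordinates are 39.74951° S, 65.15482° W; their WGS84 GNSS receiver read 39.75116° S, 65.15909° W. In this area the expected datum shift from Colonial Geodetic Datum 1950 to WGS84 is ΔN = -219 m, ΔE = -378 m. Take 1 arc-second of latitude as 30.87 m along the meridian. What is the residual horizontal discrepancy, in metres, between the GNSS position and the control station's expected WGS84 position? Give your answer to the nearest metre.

Observed coordinate differences: Δφ = -0.00165°, Δλ = -0.00427°.
Converting to metres (1° lat = 111132 m, cos φ = 0.768847): observed ΔN = -183.4 m, observed ΔE = -364.8 m.
Subtracting the expected shift leaves a residual of -183.4 − (-219) = 35.6 m north and -364.8 − (-378) = 13.2 m east.
Residual distance = √(35.6² + 13.2²) = 38.0 m.

38 m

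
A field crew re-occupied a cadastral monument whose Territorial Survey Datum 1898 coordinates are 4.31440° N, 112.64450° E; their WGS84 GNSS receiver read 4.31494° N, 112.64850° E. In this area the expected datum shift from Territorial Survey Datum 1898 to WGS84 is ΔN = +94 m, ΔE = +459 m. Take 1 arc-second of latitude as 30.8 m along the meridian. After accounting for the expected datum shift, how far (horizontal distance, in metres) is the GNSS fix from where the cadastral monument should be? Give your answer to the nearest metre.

Observed coordinate differences: Δφ = +0.00054°, Δλ = +0.00400°.
Converting to metres (1° lat = 110880 m, cos φ = 0.997166): observed ΔN = 59.9 m, observed ΔE = 442.3 m.
Subtracting the expected shift leaves a residual of 59.9 − (94) = -34.1 m north and 442.3 − (459) = -16.7 m east.
Residual distance = √((-34.1)² + (-16.7)²) = 38.0 m.

38 m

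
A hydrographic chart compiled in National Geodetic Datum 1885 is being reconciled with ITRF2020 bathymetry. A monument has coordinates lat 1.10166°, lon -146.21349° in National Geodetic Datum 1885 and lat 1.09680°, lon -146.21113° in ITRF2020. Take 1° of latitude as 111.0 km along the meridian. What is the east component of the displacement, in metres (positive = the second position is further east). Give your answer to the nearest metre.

ΔE = 262 m

Δφ = 1.09680° − 1.10166° = -0.00486°; Δλ = -146.21113° − -146.21349° = +0.00236°.
ΔN = Δφ × 111000 = -539.5 m; ΔE = Δλ × 111000 × cos(1.10166°) = +0.00236 × 111000 × 0.999815 = 261.9 m.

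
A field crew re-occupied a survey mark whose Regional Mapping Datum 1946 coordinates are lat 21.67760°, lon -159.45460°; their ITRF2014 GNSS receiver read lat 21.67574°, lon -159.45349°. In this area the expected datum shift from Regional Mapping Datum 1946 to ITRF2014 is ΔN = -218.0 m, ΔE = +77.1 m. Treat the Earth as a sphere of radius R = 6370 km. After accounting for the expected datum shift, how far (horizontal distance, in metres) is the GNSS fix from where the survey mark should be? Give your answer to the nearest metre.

39 m

Observed coordinate differences: Δφ = -0.00186°, Δλ = +0.00111°.
Converting to metres (1° lat = 111177 m, cos φ = 0.929277): observed ΔN = -206.8 m, observed ΔE = 114.7 m.
Subtracting the expected shift leaves a residual of -206.8 − (-218.0) = 11.2 m north and 114.7 − (77.1) = 37.6 m east.
Residual distance = √(11.2² + 37.6²) = 39.2 m.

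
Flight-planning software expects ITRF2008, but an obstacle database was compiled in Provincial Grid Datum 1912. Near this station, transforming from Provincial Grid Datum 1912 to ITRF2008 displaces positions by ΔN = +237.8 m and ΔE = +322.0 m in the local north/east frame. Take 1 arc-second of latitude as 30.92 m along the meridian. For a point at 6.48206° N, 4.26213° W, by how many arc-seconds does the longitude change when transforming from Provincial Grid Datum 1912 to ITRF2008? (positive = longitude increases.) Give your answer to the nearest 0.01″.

At latitude 6.48206°, cos φ = 0.993607.
1″ of longitude at this latitude = 30.92 × cos φ = 30.7223 m, so Δλ = 322.0 / 30.7223 = 10.481″.

Δλ = 10.48″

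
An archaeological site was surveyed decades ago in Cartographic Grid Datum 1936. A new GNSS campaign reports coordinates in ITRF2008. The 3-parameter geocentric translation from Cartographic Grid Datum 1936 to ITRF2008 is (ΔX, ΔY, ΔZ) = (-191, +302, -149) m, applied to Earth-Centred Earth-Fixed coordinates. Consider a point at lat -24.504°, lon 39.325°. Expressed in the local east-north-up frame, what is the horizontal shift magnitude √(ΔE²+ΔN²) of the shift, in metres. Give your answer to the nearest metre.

At φ = -24.504°, λ = 39.325°: sin φ = -0.414757, cos φ = 0.909932, sin λ = 0.633718, cos λ = 0.773564.
ΔE = −sin λ·ΔX + cos λ·ΔY = −(0.633718)·(-191) + (0.773564)·(302) = 354.66 m.
ΔN = −sin φ cos λ·ΔX − sin φ sin λ·ΔY + cos φ·ΔZ = −(-0.414757)(0.773564)(-191) − (-0.414757)(0.633718)(302) + (0.909932)(-149) = -117.48 m.
Horizontal magnitude = √(ΔE² + ΔN²) = √(354.66² + (-117.48)²) = 373.61 m.

374 m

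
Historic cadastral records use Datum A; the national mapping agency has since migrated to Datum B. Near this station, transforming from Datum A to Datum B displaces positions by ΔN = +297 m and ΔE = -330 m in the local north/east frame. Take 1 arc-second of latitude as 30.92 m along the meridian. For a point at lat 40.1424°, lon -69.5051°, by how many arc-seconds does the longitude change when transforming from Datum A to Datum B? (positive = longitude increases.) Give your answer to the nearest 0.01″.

At latitude 40.1424°, cos φ = 0.764445.
1″ of longitude at this latitude = 30.92 × cos φ = 23.6366 m, so Δλ = -330.0 / 23.6366 = -13.961″.

Δλ = -13.96″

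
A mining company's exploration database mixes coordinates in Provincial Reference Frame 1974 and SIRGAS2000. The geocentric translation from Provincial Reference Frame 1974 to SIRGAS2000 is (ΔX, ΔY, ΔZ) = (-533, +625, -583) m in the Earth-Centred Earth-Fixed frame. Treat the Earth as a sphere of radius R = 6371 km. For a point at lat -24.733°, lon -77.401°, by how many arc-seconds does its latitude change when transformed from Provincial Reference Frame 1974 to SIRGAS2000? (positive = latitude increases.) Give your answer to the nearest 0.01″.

Δφ = -26.98″

sin φ = -0.418390, cos φ = 0.908267, sin λ = -0.975921, cos λ = 0.218126.
North component: ΔN = −sin φ cos λ·ΔX − sin φ sin λ·ΔY + cos φ·ΔZ = −(-0.418390)(0.218126)(-533) − (-0.418390)(-0.975921)(625) + (0.908267)(-583) = -833.36 m.
1° of latitude spans πR/180 = 111195 m, so Δφ = -833.36 / 111195 × 3600 = -26.981″.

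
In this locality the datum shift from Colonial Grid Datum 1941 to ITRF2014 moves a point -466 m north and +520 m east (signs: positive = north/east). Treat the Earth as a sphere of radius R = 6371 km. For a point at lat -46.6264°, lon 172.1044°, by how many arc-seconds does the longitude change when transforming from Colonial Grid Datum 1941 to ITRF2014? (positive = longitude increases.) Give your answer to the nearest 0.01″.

At latitude -46.6264°, cos φ = 0.686753.
One radian of longitude at latitude φ spans R cos φ, so Δλ = ΔE / (R cos φ) = 520.0 / (6371000 × 0.686753) = 1.1885e-04 rad = 24.514″.

Δλ = 24.51″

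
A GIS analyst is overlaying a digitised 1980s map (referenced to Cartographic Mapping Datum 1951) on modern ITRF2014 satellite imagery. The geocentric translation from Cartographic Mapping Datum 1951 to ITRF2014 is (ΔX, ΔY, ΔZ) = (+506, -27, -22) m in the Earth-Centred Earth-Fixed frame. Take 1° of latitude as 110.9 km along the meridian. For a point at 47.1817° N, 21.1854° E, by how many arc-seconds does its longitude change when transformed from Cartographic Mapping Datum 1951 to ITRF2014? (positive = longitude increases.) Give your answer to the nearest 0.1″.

Δλ = -9.9″

sin φ = 0.733513, cos φ = 0.679676, sin λ = 0.361387, cos λ = 0.932416.
East component: ΔE = −sin λ·ΔX + cos λ·ΔY = −(0.361387)(506) + (0.932416)(-27) = -208.04 m.
1° of latitude spans 110900 m; at latitude φ, 1° of longitude spans that × cos φ = 75376.0 m, so Δλ = -208.04 / 75376.0 × 3600 = -9.936″.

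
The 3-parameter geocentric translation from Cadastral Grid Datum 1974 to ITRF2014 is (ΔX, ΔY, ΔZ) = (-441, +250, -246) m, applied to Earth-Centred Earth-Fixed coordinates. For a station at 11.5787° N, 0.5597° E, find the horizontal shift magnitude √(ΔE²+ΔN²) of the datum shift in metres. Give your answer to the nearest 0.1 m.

296.8 m

At φ = 11.5787°, λ = 0.5597°: sin φ = 0.200714, cos φ = 0.979650, sin λ = 0.009768, cos λ = 0.999952.
ΔE = −sin λ·ΔX + cos λ·ΔY = −(0.009768)·(-441) + (0.999952)·(250) = 254.30 m.
ΔN = −sin φ cos λ·ΔX − sin φ sin λ·ΔY + cos φ·ΔZ = −(0.200714)(0.999952)(-441) − (0.200714)(0.009768)(250) + (0.979650)(-246) = -152.97 m.
Horizontal magnitude = √(ΔE² + ΔN²) = √(254.30² + (-152.97)²) = 296.76 m.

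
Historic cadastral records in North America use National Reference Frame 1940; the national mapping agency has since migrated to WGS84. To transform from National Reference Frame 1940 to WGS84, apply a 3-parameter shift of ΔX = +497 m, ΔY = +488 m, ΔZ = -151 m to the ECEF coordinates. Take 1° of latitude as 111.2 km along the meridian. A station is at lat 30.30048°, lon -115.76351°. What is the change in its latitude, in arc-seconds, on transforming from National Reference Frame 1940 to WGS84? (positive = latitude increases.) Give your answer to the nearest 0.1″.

Δφ = 6.5″

sin φ = 0.504535, cos φ = 0.863391, sin λ = -0.900596, cos λ = -0.434658.
North component: ΔN = −sin φ cos λ·ΔX − sin φ sin λ·ΔY + cos φ·ΔZ = −(0.504535)(-0.434658)(497) − (0.504535)(-0.900596)(488) + (0.863391)(-151) = 200.36 m.
1° of latitude spans 111200 m, so Δφ = 200.36 / 111200 × 3600 = 6.486″.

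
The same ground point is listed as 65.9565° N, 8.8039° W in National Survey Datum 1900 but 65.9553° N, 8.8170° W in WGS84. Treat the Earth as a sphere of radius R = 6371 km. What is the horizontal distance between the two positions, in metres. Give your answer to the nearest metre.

Δφ = 65.9553° − 65.9565° = -0.0012°; Δλ = -8.8170° − -8.8039° = -0.0131°.
1° along a meridian = πR/180 = 111195 m.
ΔN = Δφ × 111195 = -133.4 m; ΔE = Δλ × 111195 × cos(65.9565°) = -0.0131 × 111195 × 0.407430 = -593.5 m.
Distance = √(ΔE² + ΔN²) = √((-593.5)² + (-133.4)²) = 608.3 m.

608 m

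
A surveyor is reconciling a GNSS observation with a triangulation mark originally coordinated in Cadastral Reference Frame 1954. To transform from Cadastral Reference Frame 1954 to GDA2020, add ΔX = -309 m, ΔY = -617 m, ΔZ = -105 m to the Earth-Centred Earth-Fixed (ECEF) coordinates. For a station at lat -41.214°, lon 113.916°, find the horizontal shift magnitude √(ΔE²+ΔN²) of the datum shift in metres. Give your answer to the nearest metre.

The local east axis at (φ, λ) is (−sin λ, cos λ, 0), so ΔE = −sin(113.916°)·(-309) + cos(113.916°)·(-617) = 532.60 m.
The local north axis is (−sin φ cos λ, −sin φ sin λ, cos φ), giving ΔN = 82.535 − 371.621 − 78.987 = -368.07 m.
Horizontal magnitude = √(ΔE² + ΔN²) = √(532.60² + (-368.07)²) = 647.41 m.

647 m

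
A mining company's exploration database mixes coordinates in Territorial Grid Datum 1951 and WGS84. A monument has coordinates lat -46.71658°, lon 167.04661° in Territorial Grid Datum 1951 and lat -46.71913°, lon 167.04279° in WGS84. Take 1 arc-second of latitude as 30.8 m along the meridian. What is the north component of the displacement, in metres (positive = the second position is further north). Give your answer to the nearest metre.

ΔN = -283 m

Δφ = -46.71913° − -46.71658° = -0.00255°; Δλ = 167.04279° − 167.04661° = -0.00382°.
1° of latitude = 3600 × 30.80 = 110880 m.
ΔN = Δφ × 110880 = -282.7 m; ΔE = Δλ × 110880 × cos(-46.71658°) = -0.00382 × 110880 × 0.685608 = -290.4 m.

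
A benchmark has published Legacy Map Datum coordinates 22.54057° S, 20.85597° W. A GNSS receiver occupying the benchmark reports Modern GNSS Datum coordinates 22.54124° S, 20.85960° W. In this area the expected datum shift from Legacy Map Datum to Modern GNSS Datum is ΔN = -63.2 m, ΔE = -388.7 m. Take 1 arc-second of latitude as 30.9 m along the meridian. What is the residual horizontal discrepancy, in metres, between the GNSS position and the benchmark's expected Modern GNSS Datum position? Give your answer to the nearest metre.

19 m

Observed coordinate differences: Δφ = -0.00067°, Δλ = -0.00363°.
Converting to metres (1° lat = 111240 m, cos φ = 0.923608): observed ΔN = -74.5 m, observed ΔE = -373.0 m.
Subtracting the expected shift leaves a residual of -74.5 − (-63.2) = -11.3 m north and -373.0 − (-388.7) = 15.7 m east.
Residual distance = √((-11.3)² + 15.7²) = 19.4 m.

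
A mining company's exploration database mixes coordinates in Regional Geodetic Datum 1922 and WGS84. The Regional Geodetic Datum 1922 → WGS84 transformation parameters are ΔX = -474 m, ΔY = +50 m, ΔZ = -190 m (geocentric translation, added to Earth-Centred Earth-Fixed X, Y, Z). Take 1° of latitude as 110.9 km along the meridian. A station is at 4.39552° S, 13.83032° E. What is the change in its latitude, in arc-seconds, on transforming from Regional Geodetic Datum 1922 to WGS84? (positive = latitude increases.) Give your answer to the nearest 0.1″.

sin φ = -0.076641, cos φ = 0.997059, sin λ = 0.239047, cos λ = 0.971008.
North component: ΔN = −sin φ cos λ·ΔX − sin φ sin λ·ΔY + cos φ·ΔZ = −(-0.076641)(0.971008)(-474) − (-0.076641)(0.239047)(50) + (0.997059)(-190) = -223.80 m.
1° of latitude spans 110900 m, so Δφ = -223.80 / 110900 × 3600 = -7.265″.

Δφ = -7.3″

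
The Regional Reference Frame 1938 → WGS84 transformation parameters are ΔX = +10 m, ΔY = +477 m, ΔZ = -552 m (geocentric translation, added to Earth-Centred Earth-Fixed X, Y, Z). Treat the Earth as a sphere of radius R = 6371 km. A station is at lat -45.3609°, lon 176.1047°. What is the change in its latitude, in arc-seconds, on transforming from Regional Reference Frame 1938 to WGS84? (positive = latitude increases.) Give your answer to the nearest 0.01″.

Δφ = -12.04″

sin φ = -0.711547, cos φ = 0.702639, sin λ = 0.067933, cos λ = -0.997690.
North component: ΔN = −sin φ cos λ·ΔX − sin φ sin λ·ΔY + cos φ·ΔZ = −(-0.711547)(-0.997690)(10) − (-0.711547)(0.067933)(477) + (0.702639)(-552) = -371.90 m.
1° of latitude spans πR/180 = 111195 m, so Δφ = -371.90 / 111195 × 3600 = -12.040″.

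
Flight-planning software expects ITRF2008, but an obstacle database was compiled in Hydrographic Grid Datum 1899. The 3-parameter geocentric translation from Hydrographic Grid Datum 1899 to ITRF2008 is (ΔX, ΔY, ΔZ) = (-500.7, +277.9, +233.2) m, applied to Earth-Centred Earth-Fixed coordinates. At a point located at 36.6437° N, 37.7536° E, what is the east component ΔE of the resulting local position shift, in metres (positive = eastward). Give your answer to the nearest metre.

At φ = 36.6437°, λ = 37.7536°: sin φ = 0.596837, cos φ = 0.802362, sin λ = 0.612267, cos λ = 0.790651.
ΔE = −sin λ·ΔX + cos λ·ΔY = −(0.612267)·(-500.7) + (0.790651)·(277.9) = 526.28 m.

ΔE = 526 m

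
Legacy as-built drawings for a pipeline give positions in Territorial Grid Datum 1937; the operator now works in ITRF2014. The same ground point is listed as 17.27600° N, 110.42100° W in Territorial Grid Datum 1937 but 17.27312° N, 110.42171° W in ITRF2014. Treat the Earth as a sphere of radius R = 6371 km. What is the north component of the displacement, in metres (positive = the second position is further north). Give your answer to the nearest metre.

ΔN = -320 m

Δφ = 17.27312° − 17.27600° = -0.00288°; Δλ = -110.42171° − -110.42100° = -0.00071°.
1° along a meridian = πR/180 = 111195 m.
ΔN = Δφ × 111195 = -320.2 m; ΔE = Δλ × 111195 × cos(17.27600°) = -0.00071 × 111195 × 0.954885 = -75.4 m.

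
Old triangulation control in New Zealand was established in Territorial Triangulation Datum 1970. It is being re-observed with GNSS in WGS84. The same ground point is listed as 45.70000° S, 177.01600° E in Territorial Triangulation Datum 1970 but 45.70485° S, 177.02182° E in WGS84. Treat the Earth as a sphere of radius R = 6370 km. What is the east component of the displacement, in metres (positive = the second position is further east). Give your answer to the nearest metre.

Δφ = -45.70485° − -45.70000° = -0.00485°; Δλ = 177.02182° − 177.01600° = +0.00582°.
1° along a meridian = πR/180 = 111177 m.
ΔN = Δφ × 111177 = -539.2 m; ΔE = Δλ × 111177 × cos(-45.70000°) = +0.00582 × 111177 × 0.698415 = 451.9 m.

ΔE = 452 m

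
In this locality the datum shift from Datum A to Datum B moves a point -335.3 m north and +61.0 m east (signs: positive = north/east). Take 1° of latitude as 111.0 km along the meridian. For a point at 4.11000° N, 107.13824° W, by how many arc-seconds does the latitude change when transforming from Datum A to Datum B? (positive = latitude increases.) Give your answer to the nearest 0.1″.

Δφ = -10.9″

1° of latitude = 111.0 km, so Δφ = -335.3 / 111000 = -0.0030207° = -10.875″.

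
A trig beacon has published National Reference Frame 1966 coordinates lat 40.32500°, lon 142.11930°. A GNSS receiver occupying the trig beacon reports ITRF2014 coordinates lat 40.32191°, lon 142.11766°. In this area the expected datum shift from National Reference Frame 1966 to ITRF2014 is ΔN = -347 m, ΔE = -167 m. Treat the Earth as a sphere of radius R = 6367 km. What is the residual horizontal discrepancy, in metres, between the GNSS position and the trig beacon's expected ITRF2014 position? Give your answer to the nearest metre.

Observed coordinate differences: Δφ = -0.00309°, Δλ = -0.00164°.
Converting to metres (1° lat = 111125 m, cos φ = 0.762386): observed ΔN = -343.4 m, observed ΔE = -138.9 m.
Subtracting the expected shift leaves a residual of -343.4 − (-347) = 3.6 m north and -138.9 − (-167) = 28.1 m east.
Residual distance = √(3.6² + 28.1²) = 28.3 m.

28 m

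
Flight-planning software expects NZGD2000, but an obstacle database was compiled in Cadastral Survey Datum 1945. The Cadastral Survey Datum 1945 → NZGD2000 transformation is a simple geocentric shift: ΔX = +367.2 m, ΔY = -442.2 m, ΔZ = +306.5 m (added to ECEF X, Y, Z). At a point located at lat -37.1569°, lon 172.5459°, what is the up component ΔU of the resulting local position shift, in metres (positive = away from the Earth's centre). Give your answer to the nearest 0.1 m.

ΔU = -521.0 m

The local up (radial) axis is (cos φ cos λ, cos φ sin λ, sin φ), giving ΔU = -290.180 − 45.721 − 185.126 = -521.03 m.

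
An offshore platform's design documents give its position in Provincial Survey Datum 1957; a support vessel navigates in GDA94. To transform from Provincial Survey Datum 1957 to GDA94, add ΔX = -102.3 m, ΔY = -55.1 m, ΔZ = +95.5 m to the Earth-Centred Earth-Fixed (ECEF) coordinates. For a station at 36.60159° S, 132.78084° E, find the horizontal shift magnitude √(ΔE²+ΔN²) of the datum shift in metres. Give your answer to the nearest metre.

The local east axis at (φ, λ) is (−sin λ, cos λ, 0), so ΔE = −sin(132.78084°)·(-102.3) + cos(132.78084°)·(-55.1) = 112.51 m.
The local north axis is (−sin φ cos λ, −sin φ sin λ, cos φ), giving ΔN = 41.428 − 24.113 + 76.667 = 93.98 m.
Horizontal magnitude = √(ΔE² + ΔN²) = √(112.51² + 93.98²) = 146.60 m.

147 m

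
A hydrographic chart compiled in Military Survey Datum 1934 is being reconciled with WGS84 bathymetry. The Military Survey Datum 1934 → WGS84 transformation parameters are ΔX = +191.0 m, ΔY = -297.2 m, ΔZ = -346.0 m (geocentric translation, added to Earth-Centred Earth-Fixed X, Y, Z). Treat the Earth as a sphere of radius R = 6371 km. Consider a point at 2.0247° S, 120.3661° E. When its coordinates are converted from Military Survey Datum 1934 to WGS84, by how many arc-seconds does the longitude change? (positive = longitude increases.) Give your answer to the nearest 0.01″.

sin φ = -0.035330, cos φ = 0.999376, sin λ = 0.862813, cos λ = -0.505523.
East component: ΔE = −sin λ·ΔX + cos λ·ΔY = −(0.862813)(191.0) + (-0.505523)(-297.2) = -14.56 m.
1° of latitude spans πR/180 = 111195 m; at latitude φ, 1° of longitude spans that × cos φ = 111125.5 m, so Δλ = -14.56 / 111125.5 × 3600 = -0.472″.

Δλ = -0.47″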